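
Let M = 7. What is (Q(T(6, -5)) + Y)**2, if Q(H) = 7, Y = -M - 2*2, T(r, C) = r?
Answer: 16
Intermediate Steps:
Y = -11 (Y = -1*7 - 2*2 = -7 - 4 = -11)
(Q(T(6, -5)) + Y)**2 = (7 - 11)**2 = (-4)**2 = 16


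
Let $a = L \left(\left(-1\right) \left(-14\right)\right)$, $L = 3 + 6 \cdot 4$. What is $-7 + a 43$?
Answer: $16247$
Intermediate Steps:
$L = 27$ ($L = 3 + 24 = 27$)
$a = 378$ ($a = 27 \left(\left(-1\right) \left(-14\right)\right) = 27 \cdot 14 = 378$)
$-7 + a 43 = -7 + 378 \cdot 43 = -7 + 16254 = 16247$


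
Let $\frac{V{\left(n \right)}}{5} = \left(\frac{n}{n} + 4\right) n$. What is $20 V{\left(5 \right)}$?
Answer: $2500$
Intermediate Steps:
$V{\left(n \right)} = 25 n$ ($V{\left(n \right)} = 5 \left(\frac{n}{n} + 4\right) n = 5 \left(1 + 4\right) n = 5 \cdot 5 n = 25 n$)
$20 V{\left(5 \right)} = 20 \cdot 25 \cdot 5 = 20 \cdot 125 = 2500$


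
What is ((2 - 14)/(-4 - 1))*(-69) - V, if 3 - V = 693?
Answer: 2622/5 ≈ 524.40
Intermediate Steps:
V = -690 (V = 3 - 1*693 = 3 - 693 = -690)
((2 - 14)/(-4 - 1))*(-69) - V = ((2 - 14)/(-4 - 1))*(-69) - 1*(-690) = -12/(-5)*(-69) + 690 = -12*(-⅕)*(-69) + 690 = (12/5)*(-69) + 690 = -828/5 + 690 = 2622/5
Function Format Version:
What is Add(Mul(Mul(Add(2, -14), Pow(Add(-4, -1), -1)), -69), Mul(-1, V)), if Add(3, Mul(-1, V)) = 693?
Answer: Rational(2622, 5) ≈ 524.40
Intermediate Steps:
V = -690 (V = Add(3, Mul(-1, 693)) = Add(3, -693) = -690)
Add(Mul(Mul(Add(2, -14), Pow(Add(-4, -1), -1)), -69), Mul(-1, V)) = Add(Mul(Mul(Add(2, -14), Pow(Add(-4, -1), -1)), -69), Mul(-1, -690)) = Add(Mul(Mul(-12, Pow(-5, -1)), -69), 690) = Add(Mul(Mul(-12, Rational(-1, 5)), -69), 690) = Add(Mul(Rational(12, 5), -69), 690) = Add(Rational(-828, 5), 690) = Rational(2622, 5)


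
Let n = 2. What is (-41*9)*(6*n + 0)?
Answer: -4428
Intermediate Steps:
(-41*9)*(6*n + 0) = (-41*9)*(6*2 + 0) = -369*(12 + 0) = -369*12 = -4428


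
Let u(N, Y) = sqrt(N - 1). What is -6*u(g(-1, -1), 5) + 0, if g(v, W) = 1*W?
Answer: -6*I*sqrt(2) ≈ -8.4853*I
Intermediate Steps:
g(v, W) = W
u(N, Y) = sqrt(-1 + N)
-6*u(g(-1, -1), 5) + 0 = -6*sqrt(-1 - 1) + 0 = -6*I*sqrt(2) + 0 = -6*I*sqrt(2)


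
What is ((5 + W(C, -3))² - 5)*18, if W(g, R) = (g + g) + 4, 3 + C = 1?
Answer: 360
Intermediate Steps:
C = -2 (C = -3 + 1 = -2)
W(g, R) = 4 + 2*g (W(g, R) = 2*g + 4 = 4 + 2*g)
((5 + W(C, -3))² - 5)*18 = ((5 + (4 + 2*(-2)))² - 5)*18 = ((5 + (4 - 4))² - 5)*18 = ((5 + 0)² - 5)*18 = (5² - 5)*18 = (25 - 5)*18 = 20*18 = 360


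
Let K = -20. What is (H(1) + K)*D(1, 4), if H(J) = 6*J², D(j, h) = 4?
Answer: -56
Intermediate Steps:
(H(1) + K)*D(1, 4) = (6*1² - 20)*4 = (6*1 - 20)*4 = (6 - 20)*4 = -14*4 = -56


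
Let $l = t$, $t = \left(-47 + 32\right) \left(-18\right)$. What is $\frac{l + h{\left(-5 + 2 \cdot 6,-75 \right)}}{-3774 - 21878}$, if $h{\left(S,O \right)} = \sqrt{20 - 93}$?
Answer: $- \frac{135}{12826} - \frac{i \sqrt{73}}{25652} \approx -0.010525 - 0.00033307 i$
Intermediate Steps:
$t = 270$ ($t = \left(-15\right) \left(-18\right) = 270$)
$l = 270$
$h{\left(S,O \right)} = i \sqrt{73}$ ($h{\left(S,O \right)} = \sqrt{-73} = i \sqrt{73}$)
$\frac{l + h{\left(-5 + 2 \cdot 6,-75 \right)}}{-3774 - 21878} = \frac{270 + i \sqrt{73}}{-3774 - 21878} = \frac{270 + i \sqrt{73}}{-25652} = \left(270 + i \sqrt{73}\right) \left(- \frac{1}{25652}\right) = - \frac{135}{12826} - \frac{i \sqrt{73}}{25652}$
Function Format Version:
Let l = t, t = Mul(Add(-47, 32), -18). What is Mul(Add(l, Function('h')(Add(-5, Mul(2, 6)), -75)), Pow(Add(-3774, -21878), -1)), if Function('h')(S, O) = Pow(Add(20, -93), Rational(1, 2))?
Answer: Add(Rational(-135, 12826), Mul(Rational(-1, 25652), I, Pow(73, Rational(1, 2)))) ≈ Add(-0.010525, Mul(-0.00033307, I))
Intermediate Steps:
t = 270 (t = Mul(-15, -18) = 270)
l = 270
Function('h')(S, O) = Mul(I, Pow(73, Rational(1, 2))) (Function('h')(S, O) = Pow(-73, Rational(1, 2)) = Mul(I, Pow(73, Rational(1, 2))))
Mul(Add(l, Function('h')(Add(-5, Mul(2, 6)), -75)), Pow(Add(-3774, -21878), -1)) = Mul(Add(270, Mul(I, Pow(73, Rational(1, 2)))), Pow(Add(-3774, -21878), -1)) = Mul(Add(270, Mul(I, Pow(73, Rational(1, 2)))), Pow(-25652, -1)) = Mul(Add(270, Mul(I, Pow(73, Rational(1, 2)))), Rational(-1, 25652)) = Add(Rational(-135, 12826), Mul(Rational(-1, 25652), I, Pow(73, Rational(1, 2))))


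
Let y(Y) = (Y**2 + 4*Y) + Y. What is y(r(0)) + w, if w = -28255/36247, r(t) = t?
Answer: -28255/36247 ≈ -0.77951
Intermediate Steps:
y(Y) = Y**2 + 5*Y
w = -28255/36247 (w = -28255*1/36247 = -28255/36247 ≈ -0.77951)
y(r(0)) + w = 0*(5 + 0) - 28255/36247 = 0*5 - 28255/36247 = 0 - 28255/36247 = -28255/36247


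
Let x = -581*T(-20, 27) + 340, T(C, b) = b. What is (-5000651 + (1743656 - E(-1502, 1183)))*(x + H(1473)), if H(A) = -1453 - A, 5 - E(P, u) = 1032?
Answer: 59496303264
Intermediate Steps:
E(P, u) = -1027 (E(P, u) = 5 - 1*1032 = 5 - 1032 = -1027)
x = -15347 (x = -581*27 + 340 = -15687 + 340 = -15347)
(-5000651 + (1743656 - E(-1502, 1183)))*(x + H(1473)) = (-5000651 + (1743656 - 1*(-1027)))*(-15347 + (-1453 - 1*1473)) = (-5000651 + (1743656 + 1027))*(-15347 + (-1453 - 1473)) = (-5000651 + 1744683)*(-15347 - 2926) = -3255968*(-18273) = 59496303264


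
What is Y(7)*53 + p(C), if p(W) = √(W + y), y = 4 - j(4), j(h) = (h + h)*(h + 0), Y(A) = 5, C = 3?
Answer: 265 + 5*I ≈ 265.0 + 5.0*I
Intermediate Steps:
j(h) = 2*h² (j(h) = (2*h)*h = 2*h²)
y = -28 (y = 4 - 2*4² = 4 - 2*16 = 4 - 1*32 = 4 - 32 = -28)
p(W) = √(-28 + W) (p(W) = √(W - 28) = √(-28 + W))
Y(7)*53 + p(C) = 5*53 + √(-28 + 3) = 265 + √(-25) = 265 + 5*I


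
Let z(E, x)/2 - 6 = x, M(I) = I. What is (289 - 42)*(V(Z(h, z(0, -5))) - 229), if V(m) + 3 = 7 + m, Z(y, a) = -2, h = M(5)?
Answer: -56069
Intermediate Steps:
h = 5
z(E, x) = 12 + 2*x
V(m) = 4 + m (V(m) = -3 + (7 + m) = 4 + m)
(289 - 42)*(V(Z(h, z(0, -5))) - 229) = (289 - 42)*((4 - 2) - 229) = 247*(2 - 229) = 247*(-227) = -56069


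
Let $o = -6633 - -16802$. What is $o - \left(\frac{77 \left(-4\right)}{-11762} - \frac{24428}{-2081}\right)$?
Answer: $\frac{124307911467}{12238361} \approx 10157.0$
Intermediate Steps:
$o = 10169$ ($o = -6633 + 16802 = 10169$)
$o - \left(\frac{77 \left(-4\right)}{-11762} - \frac{24428}{-2081}\right) = 10169 - \left(\frac{77 \left(-4\right)}{-11762} - \frac{24428}{-2081}\right) = 10169 - \left(\left(-308\right) \left(- \frac{1}{11762}\right) - - \frac{24428}{2081}\right) = 10169 - \left(\frac{154}{5881} + \frac{24428}{2081}\right) = 10169 - \frac{143981542}{12238361} = \frac{124307911467}{12238361}$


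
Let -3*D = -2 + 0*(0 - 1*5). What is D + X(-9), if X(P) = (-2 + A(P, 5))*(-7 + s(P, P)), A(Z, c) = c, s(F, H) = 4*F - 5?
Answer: -430/3 ≈ -143.33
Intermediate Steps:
s(F, H) = -5 + 4*F
D = ⅔ (D = -(-2 + 0*(0 - 1*5))/3 = -(-2 + 0*(0 - 5))/3 = -(-2 + 0*(-5))/3 = -(-2 + 0)/3 = -⅓*(-2) = ⅔ ≈ 0.66667)
X(P) = -36 + 12*P (X(P) = (-2 + 5)*(-7 + (-5 + 4*P)) = 3*(-12 + 4*P) = -36 + 12*P)
D + X(-9) = ⅔ + (-36 + 12*(-9)) = ⅔ + (-36 - 108) = ⅔ - 144 = -430/3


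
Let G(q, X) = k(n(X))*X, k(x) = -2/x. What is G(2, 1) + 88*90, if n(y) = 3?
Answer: 23758/3 ≈ 7919.3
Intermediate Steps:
G(q, X) = -2*X/3 (G(q, X) = (-2/3)*X = (-2*1/3)*X = -2*X/3)
G(2, 1) + 88*90 = -2/3*1 + 88*90 = -2/3 + 7920 = 23758/3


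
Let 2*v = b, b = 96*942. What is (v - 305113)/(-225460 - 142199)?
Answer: 259897/367659 ≈ 0.70690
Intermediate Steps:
b = 90432
v = 45216 (v = (½)*90432 = 45216)
(v - 305113)/(-225460 - 142199) = (45216 - 305113)/(-225460 - 142199) = -259897/(-367659) = -259897*(-1/367659) = 259897/367659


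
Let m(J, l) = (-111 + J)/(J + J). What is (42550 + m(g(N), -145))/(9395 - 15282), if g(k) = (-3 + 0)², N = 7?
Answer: -127633/17661 ≈ -7.2268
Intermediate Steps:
g(k) = 9 (g(k) = (-3)² = 9)
m(J, l) = (-111 + J)/(2*J) (m(J, l) = (-111 + J)/((2*J)) = (-111 + J)*(1/(2*J)) = (-111 + J)/(2*J))
(42550 + m(g(N), -145))/(9395 - 15282) = (42550 + (½)*(-111 + 9)/9)/(9395 - 15282) = (42550 + (½)*(⅑)*(-102))/(-5887) = (42550 - 17/3)*(-1/5887) = (127633/3)*(-1/5887) = -127633/17661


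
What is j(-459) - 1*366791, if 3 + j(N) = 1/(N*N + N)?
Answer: -77108168267/210222 ≈ -3.6679e+5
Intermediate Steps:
j(N) = -3 + 1/(N + N²) (j(N) = -3 + 1/(N*N + N) = -3 + 1/(N² + N) = -3 + 1/(N + N²))
j(-459) - 1*366791 = (1 - 3*(-459) - 3*(-459)²)/((-459)*(1 - 459)) - 1*366791 = -1/459*(1 + 1377 - 3*210681)/(-458) - 366791 = -1/459*(-1/458)*(1 + 1377 - 632043) - 366791 = -1/459*(-1/458)*(-630665) - 366791 = -630665/210222 - 366791 = -77108168267/210222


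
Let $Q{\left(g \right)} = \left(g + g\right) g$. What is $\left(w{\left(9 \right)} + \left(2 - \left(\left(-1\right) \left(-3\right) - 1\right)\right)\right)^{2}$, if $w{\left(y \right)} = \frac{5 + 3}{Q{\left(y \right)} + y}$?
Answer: $\frac{64}{29241} \approx 0.0021887$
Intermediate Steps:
$Q{\left(g \right)} = 2 g^{2}$ ($Q{\left(g \right)} = 2 g g = 2 g^{2}$)
$w{\left(y \right)} = \frac{8}{y + 2 y^{2}}$ ($w{\left(y \right)} = \frac{5 + 3}{2 y^{2} + y} = \frac{8}{y + 2 y^{2}}$)
$\left(w{\left(9 \right)} + \left(2 - \left(\left(-1\right) \left(-3\right) - 1\right)\right)\right)^{2} = \left(\frac{8}{9 \left(1 + 2 \cdot 9\right)} + \left(2 - \left(\left(-1\right) \left(-3\right) - 1\right)\right)\right)^{2} = \left(8 \cdot \frac{1}{9} \frac{1}{1 + 18} + \left(2 - \left(3 - 1\right)\right)\right)^{2} = \left(8 \cdot \frac{1}{9} \cdot \frac{1}{19} + \left(2 - 2\right)\right)^{2} = \left(\frac{8}{171} + 0\right)^{2} = \left(\frac{8}{171}\right)^{2} = \frac{64}{29241}$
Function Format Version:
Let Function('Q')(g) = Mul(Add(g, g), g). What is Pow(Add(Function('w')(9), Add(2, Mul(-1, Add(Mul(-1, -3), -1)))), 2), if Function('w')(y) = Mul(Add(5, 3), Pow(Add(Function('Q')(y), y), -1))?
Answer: Rational(64, 29241) ≈ 0.0021887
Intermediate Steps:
Function('Q')(g) = Mul(2, Pow(g, 2)) (Function('Q')(g) = Mul(Mul(2, g), g) = Mul(2, Pow(g, 2)))
Function('w')(y) = Mul(8, Pow(Add(y, Mul(2, Pow(y, 2))), -1)) (Function('w')(y) = Mul(Add(5, 3), Pow(Add(Mul(2, Pow(y, 2)), y), -1)) = Mul(8, Pow(Add(y, Mul(2, Pow(y, 2))), -1)))
Pow(Add(Function('w')(9), Add(2, Mul(-1, Add(Mul(-1, -3), -1)))), 2) = Pow(Add(Mul(8, Pow(9, -1), Pow(Add(1, Mul(2, 9)), -1)), Add(2, Mul(-1, Add(Mul(-1, -3), -1)))), 2) = Pow(Add(Mul(8, Rational(1, 9), Pow(Add(1, 18), -1)), Add(2, Mul(-1, Add(3, -1)))), 2) = Pow(Add(Mul(8, Rational(1, 9), Pow(19, -1)), Add(2, Mul(-1, 2))), 2) = Pow(Add(Mul(8, Rational(1, 9), Rational(1, 19)), Add(2, -2)), 2) = Pow(Add(Rational(8, 171), 0), 2) = Pow(Rational(8, 171), 2) = Rational(64, 29241)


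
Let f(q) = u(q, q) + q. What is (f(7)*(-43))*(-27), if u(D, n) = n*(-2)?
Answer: -8127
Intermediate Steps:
u(D, n) = -2*n
f(q) = -q (f(q) = -2*q + q = -q)
(f(7)*(-43))*(-27) = (-1*7*(-43))*(-27) = -7*(-43)*(-27) = 301*(-27) = -8127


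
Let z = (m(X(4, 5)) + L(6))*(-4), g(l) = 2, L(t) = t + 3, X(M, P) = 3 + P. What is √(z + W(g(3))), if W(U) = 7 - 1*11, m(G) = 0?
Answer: 2*I*√10 ≈ 6.3246*I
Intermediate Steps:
L(t) = 3 + t
W(U) = -4 (W(U) = 7 - 11 = -4)
z = -36 (z = (0 + (3 + 6))*(-4) = (0 + 9)*(-4) = 9*(-4) = -36)
√(z + W(g(3))) = √(-36 - 4) = √(-40) = 2*I*√10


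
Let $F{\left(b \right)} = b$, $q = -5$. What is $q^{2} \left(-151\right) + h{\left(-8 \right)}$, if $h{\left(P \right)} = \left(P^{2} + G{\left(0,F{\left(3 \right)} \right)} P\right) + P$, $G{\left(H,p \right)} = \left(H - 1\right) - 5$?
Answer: $-3671$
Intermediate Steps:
$G{\left(H,p \right)} = -6 + H$ ($G{\left(H,p \right)} = \left(-1 + H\right) - 5 = -6 + H$)
$h{\left(P \right)} = P^{2} - 5 P$ ($h{\left(P \right)} = \left(P^{2} + \left(-6 + 0\right) P\right) + P = \left(P^{2} - 6 P\right) + P = P^{2} - 5 P$)
$q^{2} \left(-151\right) + h{\left(-8 \right)} = \left(-5\right)^{2} \left(-151\right) - 8 \left(-5 - 8\right) = 25 \left(-151\right) - -104 = -3775 + 104 = -3671$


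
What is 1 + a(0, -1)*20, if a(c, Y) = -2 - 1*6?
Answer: -159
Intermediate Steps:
a(c, Y) = -8 (a(c, Y) = -2 - 6 = -8)
1 + a(0, -1)*20 = 1 - 8*20 = 1 - 160 = -159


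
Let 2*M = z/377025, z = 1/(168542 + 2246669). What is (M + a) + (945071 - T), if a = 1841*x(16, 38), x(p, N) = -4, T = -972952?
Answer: 3479672786304648451/1821189854550 ≈ 1.9107e+6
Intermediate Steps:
z = 1/2415211 ≈ 4.1404e-7
M = 1/1821189854550 (M = ((1/2415211)/377025)/2 = ((1/2415211)*(1/377025))/2 = (½)*(1/910594927275) = 1/1821189854550 ≈ 5.4909e-13)
a = -7364 (a = 1841*(-4) = -7364)
(M + a) + (945071 - T) = (1/1821189854550 - 7364) + (945071 - 1*(-972952)) = -13411242088906199/1821189854550 + (945071 + 972952) = -13411242088906199/1821189854550 + 1918023 = 3479672786304648451/1821189854550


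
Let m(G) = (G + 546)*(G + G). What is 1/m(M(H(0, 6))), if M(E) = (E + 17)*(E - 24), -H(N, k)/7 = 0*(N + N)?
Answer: -1/112608 ≈ -8.8804e-6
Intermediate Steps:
H(N, k) = 0 (H(N, k) = -0*(N + N) = -0*2*N = -7*0 = 0)
M(E) = (-24 + E)*(17 + E) (M(E) = (17 + E)*(-24 + E) = (-24 + E)*(17 + E))
m(G) = 2*G*(546 + G) (m(G) = (546 + G)*(2*G) = 2*G*(546 + G))
1/m(M(H(0, 6))) = 1/(2*(-408 + 0² - 7*0)*(546 + (-408 + 0² - 7*0))) = 1/(2*(-408 + 0 + 0)*(546 + (-408 + 0 + 0))) = 1/(2*(-408)*(546 - 408)) = 1/(2*(-408)*138) = 1/(-112608) = -1/112608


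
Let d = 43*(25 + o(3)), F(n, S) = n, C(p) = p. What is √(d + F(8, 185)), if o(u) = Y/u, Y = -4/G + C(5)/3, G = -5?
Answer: √251630/15 ≈ 33.442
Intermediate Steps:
Y = 37/15 (Y = -4/(-5) + 5/3 = -4*(-⅕) + 5*(⅓) = ⅘ + 5/3 = 37/15 ≈ 2.4667)
o(u) = 37/(15*u)
d = 49966/45 (d = 43*(25 + (37/15)/3) = 43*(25 + (37/15)*(⅓)) = 43*(25 + 37/45) = 43*(1162/45) = 49966/45 ≈ 1110.4)
√(d + F(8, 185)) = √(49966/45 + 8) = √(50326/45) = √251630/15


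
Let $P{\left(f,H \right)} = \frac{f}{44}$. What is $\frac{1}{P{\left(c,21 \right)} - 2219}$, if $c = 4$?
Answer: $- \frac{11}{24408} \approx -0.00045067$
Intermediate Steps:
$P{\left(f,H \right)} = \frac{f}{44}$ ($P{\left(f,H \right)} = f \frac{1}{44} = \frac{f}{44}$)
$\frac{1}{P{\left(c,21 \right)} - 2219} = \frac{1}{\frac{1}{44} \cdot 4 - 2219} = \frac{1}{\frac{1}{11} - 2219} = \frac{1}{- \frac{24408}{11}} = - \frac{11}{24408}$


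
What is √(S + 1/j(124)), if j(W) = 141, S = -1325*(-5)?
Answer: √131711766/141 ≈ 81.394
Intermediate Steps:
S = 6625
√(S + 1/j(124)) = √(6625 + 1/141) = √(934126/141) = √131711766/141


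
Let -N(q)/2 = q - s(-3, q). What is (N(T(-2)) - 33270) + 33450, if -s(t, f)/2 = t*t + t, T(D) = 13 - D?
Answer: 126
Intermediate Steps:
s(t, f) = -2*t - 2*t² (s(t, f) = -2*(t*t + t) = -2*(t² + t) = -2*(t + t²) = -2*t - 2*t²)
N(q) = -24 - 2*q (N(q) = -2*(q - (-2)*(-3)*(1 - 3)) = -2*(q - (-2)*(-3)*(-2)) = -2*(q - 1*(-12)) = -2*(q + 12) = -2*(12 + q) = -24 - 2*q)
(N(T(-2)) - 33270) + 33450 = ((-24 - 2*(13 - 1*(-2))) - 33270) + 33450 = ((-24 - 2*(13 + 2)) - 33270) + 33450 = ((-24 - 2*15) - 33270) + 33450 = ((-24 - 30) - 33270) + 33450 = (-54 - 33270) + 33450 = -33324 + 33450 = 126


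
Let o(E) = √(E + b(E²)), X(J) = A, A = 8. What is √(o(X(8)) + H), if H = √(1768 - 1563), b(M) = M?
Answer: √(√205 + 6*√2) ≈ 4.7753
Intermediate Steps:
X(J) = 8
H = √205 ≈ 14.318
o(E) = √(E + E²)
√(o(X(8)) + H) = √(√(8*(1 + 8)) + √205) = √(√(8*9) + √205) = √(√72 + √205) = √(6*√2 + √205) = √(√205 + 6*√2)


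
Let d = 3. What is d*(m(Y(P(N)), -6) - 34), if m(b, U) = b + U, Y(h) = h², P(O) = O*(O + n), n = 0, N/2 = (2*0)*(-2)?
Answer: -120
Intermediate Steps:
N = 0 (N = 2*((2*0)*(-2)) = 2*(0*(-2)) = 2*0 = 0)
P(O) = O² (P(O) = O*(O + 0) = O*O = O²)
m(b, U) = U + b
d*(m(Y(P(N)), -6) - 34) = 3*((-6 + (0²)²) - 34) = 3*((-6 + 0²) - 34) = 3*((-6 + 0) - 34) = 3*(-6 - 34) = 3*(-40) = -120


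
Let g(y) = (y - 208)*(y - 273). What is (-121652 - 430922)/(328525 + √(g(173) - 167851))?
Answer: -90767186675/53964419988 + 276287*I*√164351/53964419988 ≈ -1.682 + 0.0020756*I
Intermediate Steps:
g(y) = (-273 + y)*(-208 + y) (g(y) = (-208 + y)*(-273 + y) = (-273 + y)*(-208 + y))
(-121652 - 430922)/(328525 + √(g(173) - 167851)) = (-121652 - 430922)/(328525 + √((56784 + 173² - 481*173) - 167851)) = -552574/(328525 + √((56784 + 29929 - 83213) - 167851)) = -552574/(328525 + √(3500 - 167851)) = -552574/(328525 + √(-164351)) = -552574/(328525 + I*√164351)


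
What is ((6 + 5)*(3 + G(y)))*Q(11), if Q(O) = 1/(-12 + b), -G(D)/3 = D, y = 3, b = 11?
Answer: 66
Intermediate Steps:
G(D) = -3*D
Q(O) = -1 (Q(O) = 1/(-12 + 11) = 1/(-1) = -1)
((6 + 5)*(3 + G(y)))*Q(11) = ((6 + 5)*(3 - 3*3))*(-1) = (11*(3 - 9))*(-1) = (11*(-6))*(-1) = -66*(-1) = 66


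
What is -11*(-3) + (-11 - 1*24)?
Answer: -2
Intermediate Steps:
-11*(-3) + (-11 - 1*24) = 33 + (-11 - 24) = 33 - 35 = -2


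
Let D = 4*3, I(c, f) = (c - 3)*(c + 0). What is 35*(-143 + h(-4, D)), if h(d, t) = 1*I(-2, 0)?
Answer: -4655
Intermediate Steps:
I(c, f) = c*(-3 + c) (I(c, f) = (-3 + c)*c = c*(-3 + c))
D = 12
h(d, t) = 10 (h(d, t) = 1*(-2*(-3 - 2)) = 1*(-2*(-5)) = 1*10 = 10)
35*(-143 + h(-4, D)) = 35*(-143 + 10) = 35*(-133) = -4655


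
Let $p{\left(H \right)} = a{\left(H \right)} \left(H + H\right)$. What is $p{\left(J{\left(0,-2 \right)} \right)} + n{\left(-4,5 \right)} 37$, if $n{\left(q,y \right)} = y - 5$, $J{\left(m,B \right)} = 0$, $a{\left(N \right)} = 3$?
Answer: $0$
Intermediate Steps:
$n{\left(q,y \right)} = -5 + y$ ($n{\left(q,y \right)} = y - 5 = -5 + y$)
$p{\left(H \right)} = 6 H$ ($p{\left(H \right)} = 3 \left(H + H\right) = 3 \cdot 2 H = 6 H$)
$p{\left(J{\left(0,-2 \right)} \right)} + n{\left(-4,5 \right)} 37 = 6 \cdot 0 + \left(-5 + 5\right) 37 = 0 + 0 \cdot 37 = 0 + 0 = 0$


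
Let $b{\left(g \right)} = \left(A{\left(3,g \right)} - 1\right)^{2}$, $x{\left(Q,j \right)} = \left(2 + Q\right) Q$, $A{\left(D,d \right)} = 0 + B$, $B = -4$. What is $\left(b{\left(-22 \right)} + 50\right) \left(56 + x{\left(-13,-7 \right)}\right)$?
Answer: $14925$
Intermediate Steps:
$A{\left(D,d \right)} = -4$ ($A{\left(D,d \right)} = 0 - 4 = -4$)
$x{\left(Q,j \right)} = Q \left(2 + Q\right)$
$b{\left(g \right)} = 25$ ($b{\left(g \right)} = \left(-4 - 1\right)^{2} = \left(-5\right)^{2} = 25$)
$\left(b{\left(-22 \right)} + 50\right) \left(56 + x{\left(-13,-7 \right)}\right) = \left(25 + 50\right) \left(56 - 13 \left(2 - 13\right)\right) = 75 \left(56 - -143\right) = 75 \left(56 + 143\right) = 75 \cdot 199 = 14925$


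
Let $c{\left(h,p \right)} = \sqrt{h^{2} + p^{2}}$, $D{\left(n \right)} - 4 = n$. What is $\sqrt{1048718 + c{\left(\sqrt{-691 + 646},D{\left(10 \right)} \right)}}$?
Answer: $\sqrt{1048718 + \sqrt{151}} \approx 1024.1$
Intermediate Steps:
$D{\left(n \right)} = 4 + n$
$\sqrt{1048718 + c{\left(\sqrt{-691 + 646},D{\left(10 \right)} \right)}} = \sqrt{1048718 + \sqrt{\left(\sqrt{-691 + 646}\right)^{2} + \left(4 + 10\right)^{2}}} = \sqrt{1048718 + \sqrt{\left(\sqrt{-45}\right)^{2} + 14^{2}}} = \sqrt{1048718 + \sqrt{\left(3 i \sqrt{5}\right)^{2} + 196}} = \sqrt{1048718 + \sqrt{-45 + 196}} = \sqrt{1048718 + \sqrt{151}}$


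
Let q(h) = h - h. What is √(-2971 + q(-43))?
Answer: I*√2971 ≈ 54.507*I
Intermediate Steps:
q(h) = 0
√(-2971 + q(-43)) = √(-2971 + 0) = √(-2971) = I*√2971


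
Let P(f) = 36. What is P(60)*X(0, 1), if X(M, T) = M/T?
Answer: 0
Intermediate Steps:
P(60)*X(0, 1) = 36*(0/1) = 36*(0*1) = 36*0 = 0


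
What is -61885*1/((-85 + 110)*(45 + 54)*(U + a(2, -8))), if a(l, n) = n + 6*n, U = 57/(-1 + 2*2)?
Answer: 12377/18315 ≈ 0.67579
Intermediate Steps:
U = 19 (U = 57/(-1 + 4) = 57/3 = 57*(⅓) = 19)
a(l, n) = 7*n
-61885*1/((-85 + 110)*(45 + 54)*(U + a(2, -8))) = -61885*1/((-85 + 110)*(19 + 7*(-8))*(45 + 54)) = -61885*1/(2475*(19 - 56)) = -61885/(25*(-37*99)) = -61885/(25*(-3663)) = -61885/(-91575) = -61885*(-1/91575) = 12377/18315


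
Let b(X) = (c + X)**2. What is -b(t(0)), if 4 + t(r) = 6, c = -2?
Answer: 0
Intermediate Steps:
t(r) = 2 (t(r) = -4 + 6 = 2)
b(X) = (-2 + X)**2
-b(t(0)) = -(-2 + 2)**2 = -1*0**2 = -1*0 = 0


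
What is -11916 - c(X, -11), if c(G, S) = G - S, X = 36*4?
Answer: -12071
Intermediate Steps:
X = 144
-11916 - c(X, -11) = -11916 - (144 - 1*(-11)) = -11916 - (144 + 11) = -11916 - 1*155 = -11916 - 155 = -12071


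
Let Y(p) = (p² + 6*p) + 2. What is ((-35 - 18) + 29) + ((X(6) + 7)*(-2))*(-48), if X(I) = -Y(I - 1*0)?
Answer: -6456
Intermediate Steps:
Y(p) = 2 + p² + 6*p
X(I) = -2 - I² - 6*I (X(I) = -(2 + (I - 1*0)² + 6*(I - 1*0)) = -(2 + (I + 0)² + 6*(I + 0)) = -(2 + I² + 6*I) = -2 - I² - 6*I)
((-35 - 18) + 29) + ((X(6) + 7)*(-2))*(-48) = ((-35 - 18) + 29) + (((-2 - 1*6² - 6*6) + 7)*(-2))*(-48) = (-53 + 29) + (((-2 - 1*36 - 36) + 7)*(-2))*(-48) = -24 + (((-2 - 36 - 36) + 7)*(-2))*(-48) = -24 + ((-74 + 7)*(-2))*(-48) = -24 - 67*(-2)*(-48) = -24 + 134*(-48) = -24 - 6432 = -6456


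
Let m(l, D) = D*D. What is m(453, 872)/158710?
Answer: 380192/79355 ≈ 4.7910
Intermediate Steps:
m(l, D) = D²
m(453, 872)/158710 = 872²/158710 = 760384*(1/158710) = 380192/79355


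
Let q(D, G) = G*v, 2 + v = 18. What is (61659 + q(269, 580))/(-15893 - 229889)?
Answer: -70939/245782 ≈ -0.28863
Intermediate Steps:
v = 16 (v = -2 + 18 = 16)
q(D, G) = 16*G (q(D, G) = G*16 = 16*G)
(61659 + q(269, 580))/(-15893 - 229889) = (61659 + 16*580)/(-15893 - 229889) = (61659 + 9280)/(-245782) = 70939*(-1/245782) = -70939/245782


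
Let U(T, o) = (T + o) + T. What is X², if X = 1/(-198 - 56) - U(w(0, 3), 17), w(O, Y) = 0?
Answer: 18653761/64516 ≈ 289.13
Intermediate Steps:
U(T, o) = o + 2*T
X = -4319/254 (X = 1/(-198 - 56) - (17 + 2*0) = 1/(-254) - (17 + 0) = -1/254 - 1*17 = -1/254 - 17 = -4319/254 ≈ -17.004)
X² = (-4319/254)² = 18653761/64516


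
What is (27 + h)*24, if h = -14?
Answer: 312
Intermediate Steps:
(27 + h)*24 = (27 - 14)*24 = 13*24 = 312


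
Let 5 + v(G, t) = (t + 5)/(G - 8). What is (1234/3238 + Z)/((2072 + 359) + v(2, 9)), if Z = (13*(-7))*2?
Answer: -80193/1070159 ≈ -0.074936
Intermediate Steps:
v(G, t) = -5 + (5 + t)/(-8 + G) (v(G, t) = -5 + (t + 5)/(G - 8) = -5 + (5 + t)/(-8 + G))
Z = -182 (Z = -91*2 = -182)
(1234/3238 + Z)/((2072 + 359) + v(2, 9)) = (1234/3238 - 182)/((2072 + 359) + (45 + 9 - 5*2)/(-8 + 2)) = (1234*(1/3238) - 182)/(2431 + (45 + 9 - 10)/(-6)) = (617/1619 - 182)/(2431 - ⅙*44) = -294041/(1619*(2431 - 22/3)) = -294041/(1619*7271/3) = -294041/1619*3/7271 = -80193/1070159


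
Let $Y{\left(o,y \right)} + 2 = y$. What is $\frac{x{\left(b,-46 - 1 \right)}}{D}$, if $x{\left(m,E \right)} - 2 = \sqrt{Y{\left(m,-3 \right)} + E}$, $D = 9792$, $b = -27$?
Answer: $\frac{1}{4896} + \frac{i \sqrt{13}}{4896} \approx 0.00020425 + 0.00073643 i$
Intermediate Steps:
$Y{\left(o,y \right)} = -2 + y$
$x{\left(m,E \right)} = 2 + \sqrt{-5 + E}$ ($x{\left(m,E \right)} = 2 + \sqrt{\left(-2 - 3\right) + E} = 2 + \sqrt{-5 + E}$)
$\frac{x{\left(b,-46 - 1 \right)}}{D} = \frac{2 + \sqrt{-5 - 47}}{9792} = \left(2 + \sqrt{-5 - 47}\right) \frac{1}{9792} = \left(2 + \sqrt{-52}\right) \frac{1}{9792} = \left(2 + 2 i \sqrt{13}\right) \frac{1}{9792} = \frac{1}{4896} + \frac{i \sqrt{13}}{4896}$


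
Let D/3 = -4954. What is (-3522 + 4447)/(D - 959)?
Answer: -925/15821 ≈ -0.058467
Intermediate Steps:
D = -14862 (D = 3*(-4954) = -14862)
(-3522 + 4447)/(D - 959) = (-3522 + 4447)/(-14862 - 959) = 925/(-15821) = 925*(-1/15821) = -925/15821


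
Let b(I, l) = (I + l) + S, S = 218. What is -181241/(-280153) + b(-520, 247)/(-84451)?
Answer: 15321392106/23659201003 ≈ 0.64759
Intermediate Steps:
b(I, l) = 218 + I + l (b(I, l) = (I + l) + 218 = 218 + I + l)
-181241/(-280153) + b(-520, 247)/(-84451) = -181241/(-280153) + (218 - 520 + 247)/(-84451) = -181241*(-1/280153) - 55*(-1/84451) = 181241/280153 + 55/84451 = 15321392106/23659201003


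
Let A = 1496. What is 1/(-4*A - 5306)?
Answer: -1/11290 ≈ -8.8574e-5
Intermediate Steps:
1/(-4*A - 5306) = 1/(-4*1496 - 5306) = 1/(-5984 - 5306) = 1/(-11290) = -1/11290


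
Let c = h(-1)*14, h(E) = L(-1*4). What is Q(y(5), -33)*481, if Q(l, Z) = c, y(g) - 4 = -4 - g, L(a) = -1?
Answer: -6734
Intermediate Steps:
h(E) = -1
c = -14 (c = -1*14 = -14)
y(g) = -g (y(g) = 4 + (-4 - g) = -g)
Q(l, Z) = -14
Q(y(5), -33)*481 = -14*481 = -6734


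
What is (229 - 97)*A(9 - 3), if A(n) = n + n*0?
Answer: 792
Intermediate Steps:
A(n) = n (A(n) = n + 0 = n)
(229 - 97)*A(9 - 3) = (229 - 97)*(9 - 3) = 132*6 = 792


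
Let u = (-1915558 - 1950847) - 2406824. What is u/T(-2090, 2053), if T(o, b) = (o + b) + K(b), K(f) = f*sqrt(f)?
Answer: -232109473/8653001508 - 12878939137*sqrt(2053)/8653001508 ≈ -67.465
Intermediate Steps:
K(f) = f**(3/2)
T(o, b) = b + o + b**(3/2) (T(o, b) = (o + b) + b**(3/2) = (b + o) + b**(3/2) = b + o + b**(3/2))
u = -6273229 (u = -3866405 - 2406824 = -6273229)
u/T(-2090, 2053) = -6273229/(2053 - 2090 + 2053**(3/2)) = -6273229/(2053 - 2090 + 2053*sqrt(2053)) = -6273229/(-37 + 2053*sqrt(2053))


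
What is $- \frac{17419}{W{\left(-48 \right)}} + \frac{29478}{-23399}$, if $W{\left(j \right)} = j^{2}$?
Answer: $- \frac{475504493}{53911296} \approx -8.8201$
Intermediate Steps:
$- \frac{17419}{W{\left(-48 \right)}} + \frac{29478}{-23399} = - \frac{17419}{\left(-48\right)^{2}} + \frac{29478}{-23399} = - \frac{17419}{2304} + 29478 \left(- \frac{1}{23399}\right) = \left(-17419\right) \frac{1}{2304} - \frac{29478}{23399} = - \frac{17419}{2304} - \frac{29478}{23399} = - \frac{475504493}{53911296}$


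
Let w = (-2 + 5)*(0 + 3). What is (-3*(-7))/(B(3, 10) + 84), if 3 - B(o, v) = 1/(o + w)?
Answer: 36/149 ≈ 0.24161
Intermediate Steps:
w = 9 (w = 3*3 = 9)
B(o, v) = 3 - 1/(9 + o) (B(o, v) = 3 - 1/(o + 9) = 3 - 1/(9 + o))
(-3*(-7))/(B(3, 10) + 84) = (-3*(-7))/((26 + 3*3)/(9 + 3) + 84) = 21/((26 + 9)/12 + 84) = 21/((1/12)*35 + 84) = 21/(35/12 + 84) = 21/(1043/12) = 21*(12/1043) = 36/149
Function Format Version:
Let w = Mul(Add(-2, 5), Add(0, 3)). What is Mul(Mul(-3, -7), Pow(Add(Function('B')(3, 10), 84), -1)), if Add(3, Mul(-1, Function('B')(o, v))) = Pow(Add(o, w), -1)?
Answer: Rational(36, 149) ≈ 0.24161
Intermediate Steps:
w = 9 (w = Mul(3, 3) = 9)
Function('B')(o, v) = Add(3, Mul(-1, Pow(Add(9, o), -1))) (Function('B')(o, v) = Add(3, Mul(-1, Pow(Add(o, 9), -1))) = Add(3, Mul(-1, Pow(Add(9, o), -1))))
Mul(Mul(-3, -7), Pow(Add(Function('B')(3, 10), 84), -1)) = Mul(Mul(-3, -7), Pow(Add(Mul(Pow(Add(9, 3), -1), Add(26, Mul(3, 3))), 84), -1)) = Mul(21, Pow(Add(Mul(Pow(12, -1), Add(26, 9)), 84), -1)) = Mul(21, Pow(Add(Mul(Rational(1, 12), 35), 84), -1)) = Mul(21, Pow(Add(Rational(35, 12), 84), -1)) = Mul(21, Pow(Rational(1043, 12), -1)) = Mul(21, Rational(12, 1043)) = Rational(36, 149)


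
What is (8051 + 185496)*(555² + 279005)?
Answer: 113617895410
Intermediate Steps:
(8051 + 185496)*(555² + 279005) = 193547*(308025 + 279005) = 193547*587030 = 113617895410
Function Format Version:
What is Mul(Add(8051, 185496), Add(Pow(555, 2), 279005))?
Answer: 113617895410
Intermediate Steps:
Mul(Add(8051, 185496), Add(Pow(555, 2), 279005)) = Mul(193547, Add(308025, 279005)) = Mul(193547, 587030) = 113617895410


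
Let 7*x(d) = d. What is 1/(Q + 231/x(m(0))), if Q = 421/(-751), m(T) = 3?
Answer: 751/404368 ≈ 0.0018572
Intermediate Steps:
x(d) = d/7
Q = -421/751 (Q = 421*(-1/751) = -421/751 ≈ -0.56059)
1/(Q + 231/x(m(0))) = 1/(-421/751 + 231/(((⅐)*3))) = 1/(-421/751 + 231/(3/7)) = 1/(-421/751 + 231*(7/3)) = 1/(-421/751 + 539) = 1/(404368/751) = 751/404368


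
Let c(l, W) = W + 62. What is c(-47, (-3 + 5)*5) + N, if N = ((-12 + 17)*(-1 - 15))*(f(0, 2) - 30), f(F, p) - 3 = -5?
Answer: 2632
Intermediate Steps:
f(F, p) = -2 (f(F, p) = 3 - 5 = -2)
c(l, W) = 62 + W
N = 2560 (N = ((-12 + 17)*(-1 - 15))*(-2 - 30) = (5*(-16))*(-32) = -80*(-32) = 2560)
c(-47, (-3 + 5)*5) + N = (62 + (-3 + 5)*5) + 2560 = (62 + 2*5) + 2560 = (62 + 10) + 2560 = 72 + 2560 = 2632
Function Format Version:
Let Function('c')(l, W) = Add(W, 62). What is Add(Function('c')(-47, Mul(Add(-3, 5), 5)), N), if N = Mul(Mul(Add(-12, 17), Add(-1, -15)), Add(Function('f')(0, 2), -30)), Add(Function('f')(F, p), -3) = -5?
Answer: 2632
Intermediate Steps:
Function('f')(F, p) = -2 (Function('f')(F, p) = Add(3, -5) = -2)
Function('c')(l, W) = Add(62, W)
N = 2560 (N = Mul(Mul(Add(-12, 17), Add(-1, -15)), Add(-2, -30)) = Mul(Mul(5, -16), -32) = Mul(-80, -32) = 2560)
Add(Function('c')(-47, Mul(Add(-3, 5), 5)), N) = Add(Add(62, Mul(Add(-3, 5), 5)), 2560) = Add(Add(62, Mul(2, 5)), 2560) = Add(Add(62, 10), 2560) = Add(72, 2560) = 2632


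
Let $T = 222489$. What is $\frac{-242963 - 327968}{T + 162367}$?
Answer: $- \frac{570931}{384856} \approx -1.4835$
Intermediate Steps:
$\frac{-242963 - 327968}{T + 162367} = \frac{-242963 - 327968}{222489 + 162367} = - \frac{570931}{384856}$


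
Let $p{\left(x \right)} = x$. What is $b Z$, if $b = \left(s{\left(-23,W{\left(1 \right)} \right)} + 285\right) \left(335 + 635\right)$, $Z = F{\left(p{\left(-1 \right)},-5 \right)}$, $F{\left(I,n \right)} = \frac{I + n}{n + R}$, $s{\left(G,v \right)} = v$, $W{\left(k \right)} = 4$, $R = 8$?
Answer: $-560660$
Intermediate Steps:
$F{\left(I,n \right)} = \frac{I + n}{8 + n}$ ($F{\left(I,n \right)} = \frac{I + n}{n + 8} = \frac{I + n}{8 + n}$)
$Z = -2$ ($Z = \frac{-1 - 5}{8 - 5} = \frac{1}{3} \left(-6\right) = -2$)
$b = 280330$ ($b = \left(4 + 285\right) \left(335 + 635\right) = 289 \cdot 970 = 280330$)
$b Z = 280330 \left(-2\right) = -560660$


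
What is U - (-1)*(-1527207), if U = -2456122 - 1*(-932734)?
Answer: -3050595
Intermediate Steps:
U = -1523388 (U = -2456122 + 932734 = -1523388)
U - (-1)*(-1527207) = -1523388 - (-1)*(-1527207) = -1523388 - 1*1527207 = -1523388 - 1527207 = -3050595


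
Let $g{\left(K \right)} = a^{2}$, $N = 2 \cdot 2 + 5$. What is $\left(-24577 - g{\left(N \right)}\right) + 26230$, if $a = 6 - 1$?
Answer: $1628$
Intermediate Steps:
$a = 5$ ($a = 6 - 1 = 5$)
$N = 9$ ($N = 4 + 5 = 9$)
$g{\left(K \right)} = 25$ ($g{\left(K \right)} = 5^{2} = 25$)
$\left(-24577 - g{\left(N \right)}\right) + 26230 = \left(-24577 - 25\right) + 26230 = -24602 + 26230 = 1628$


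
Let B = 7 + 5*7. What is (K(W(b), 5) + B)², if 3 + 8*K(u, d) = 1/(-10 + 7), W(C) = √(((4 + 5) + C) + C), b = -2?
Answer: 249001/144 ≈ 1729.2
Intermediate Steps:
W(C) = √(9 + 2*C) (W(C) = √((9 + C) + C) = √(9 + 2*C))
K(u, d) = -5/12 (K(u, d) = -3/8 + 1/(8*(-10 + 7)) = -3/8 + (⅛)/(-3) = -3/8 + (⅛)*(-⅓) = -3/8 - 1/24 = -5/12)
B = 42 (B = 7 + 35 = 42)
(K(W(b), 5) + B)² = (-5/12 + 42)² = (499/12)² = 249001/144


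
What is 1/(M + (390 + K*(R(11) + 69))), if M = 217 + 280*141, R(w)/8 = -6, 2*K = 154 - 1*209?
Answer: 2/79019 ≈ 2.5310e-5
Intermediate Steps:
K = -55/2 (K = (154 - 1*209)/2 = (154 - 209)/2 = (½)*(-55) = -55/2 ≈ -27.500)
R(w) = -48 (R(w) = 8*(-6) = -48)
M = 39697 (M = 217 + 39480 = 39697)
1/(M + (390 + K*(R(11) + 69))) = 1/(39697 + (390 - 55*(-48 + 69)/2)) = 1/(39697 + (390 - 55/2*21)) = 1/(39697 + (390 - 1155/2)) = 1/(39697 - 375/2) = 1/(79019/2) = 2/79019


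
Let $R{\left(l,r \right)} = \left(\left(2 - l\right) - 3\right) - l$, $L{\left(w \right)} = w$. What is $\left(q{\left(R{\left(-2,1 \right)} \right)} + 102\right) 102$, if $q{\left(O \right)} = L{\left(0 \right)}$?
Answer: $10404$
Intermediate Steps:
$R{\left(l,r \right)} = -1 - 2 l$ ($R{\left(l,r \right)} = \left(\left(2 - l\right) - 3\right) - l = \left(-1 - l\right) - l = -1 - 2 l$)
$q{\left(O \right)} = 0$
$\left(q{\left(R{\left(-2,1 \right)} \right)} + 102\right) 102 = \left(0 + 102\right) 102 = 102 \cdot 102 = 10404$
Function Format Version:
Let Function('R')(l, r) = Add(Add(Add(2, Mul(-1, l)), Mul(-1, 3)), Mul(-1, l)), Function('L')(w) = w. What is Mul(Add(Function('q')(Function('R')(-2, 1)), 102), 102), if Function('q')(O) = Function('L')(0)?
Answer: 10404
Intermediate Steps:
Function('R')(l, r) = Add(-1, Mul(-2, l)) (Function('R')(l, r) = Add(Add(Add(2, Mul(-1, l)), -3), Mul(-1, l)) = Add(Add(-1, Mul(-1, l)), Mul(-1, l)) = Add(-1, Mul(-2, l)))
Function('q')(O) = 0
Mul(Add(Function('q')(Function('R')(-2, 1)), 102), 102) = Mul(Add(0, 102), 102) = Mul(102, 102) = 10404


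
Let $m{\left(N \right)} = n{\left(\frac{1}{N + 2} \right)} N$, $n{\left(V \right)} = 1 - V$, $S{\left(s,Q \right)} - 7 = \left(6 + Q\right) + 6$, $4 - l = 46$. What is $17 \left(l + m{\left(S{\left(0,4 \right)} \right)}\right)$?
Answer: $- \frac{8466}{25} \approx -338.64$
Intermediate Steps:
$l = -42$ ($l = 4 - 46 = -42$)
$S{\left(s,Q \right)} = 19 + Q$ ($S{\left(s,Q \right)} = 7 + \left(\left(6 + Q\right) + 6\right) = 7 + \left(12 + Q\right) = 19 + Q$)
$m{\left(N \right)} = N \left(1 - \frac{1}{2 + N}\right)$ ($m{\left(N \right)} = \left(1 - \frac{1}{N + 2}\right) N = \left(1 - \frac{1}{2 + N}\right) N = N \left(1 - \frac{1}{2 + N}\right)$)
$17 \left(l + m{\left(S{\left(0,4 \right)} \right)}\right) = 17 \left(-42 + \frac{\left(19 + 4\right) \left(1 + \left(19 + 4\right)\right)}{2 + \left(19 + 4\right)}\right) = 17 \left(-42 + \frac{23 \left(1 + 23\right)}{2 + 23}\right) = 17 \left(-42 + 23 \cdot \frac{1}{25} \cdot 24\right) = 17 \left(-42 + \frac{552}{25}\right) = 17 \left(- \frac{498}{25}\right) = - \frac{8466}{25}$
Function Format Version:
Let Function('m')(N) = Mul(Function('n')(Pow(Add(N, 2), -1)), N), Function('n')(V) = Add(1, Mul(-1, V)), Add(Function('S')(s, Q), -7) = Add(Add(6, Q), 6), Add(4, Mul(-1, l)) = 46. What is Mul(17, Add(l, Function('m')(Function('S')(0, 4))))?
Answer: Rational(-8466, 25) ≈ -338.64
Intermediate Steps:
l = -42 (l = Add(4, Mul(-1, 46)) = Add(4, -46) = -42)
Function('S')(s, Q) = Add(19, Q) (Function('S')(s, Q) = Add(7, Add(Add(6, Q), 6)) = Add(7, Add(12, Q)) = Add(19, Q))
Function('m')(N) = Mul(N, Add(1, Mul(-1, Pow(Add(2, N), -1)))) (Function('m')(N) = Mul(Add(1, Mul(-1, Pow(Add(N, 2), -1))), N) = Mul(Add(1, Mul(-1, Pow(Add(2, N), -1))), N) = Mul(N, Add(1, Mul(-1, Pow(Add(2, N), -1)))))
Mul(17, Add(l, Function('m')(Function('S')(0, 4)))) = Mul(17, Add(-42, Mul(Add(19, 4), Pow(Add(2, Add(19, 4)), -1), Add(1, Add(19, 4))))) = Mul(17, Add(-42, Mul(23, Pow(Add(2, 23), -1), Add(1, 23)))) = Mul(17, Add(-42, Mul(23, Pow(25, -1), 24))) = Mul(17, Add(-42, Mul(23, Rational(1, 25), 24))) = Mul(17, Add(-42, Rational(552, 25))) = Mul(17, Rational(-498, 25)) = Rational(-8466, 25)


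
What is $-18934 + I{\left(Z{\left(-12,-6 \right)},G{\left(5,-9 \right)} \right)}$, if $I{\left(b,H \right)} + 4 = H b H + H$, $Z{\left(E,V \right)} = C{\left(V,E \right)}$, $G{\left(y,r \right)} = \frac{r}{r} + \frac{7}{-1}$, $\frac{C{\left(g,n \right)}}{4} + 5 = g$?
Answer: $-20528$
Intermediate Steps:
$C{\left(g,n \right)} = -20 + 4 g$
$G{\left(y,r \right)} = -6$ ($G{\left(y,r \right)} = 1 + 7 \left(-1\right) = 1 - 7 = -6$)
$Z{\left(E,V \right)} = -20 + 4 V$
$I{\left(b,H \right)} = -4 + H + b H^{2}$ ($I{\left(b,H \right)} = -4 + \left(H b H + H\right) = -4 + \left(b H^{2} + H\right) = -4 + \left(H + b H^{2}\right) = -4 + H + b H^{2}$)
$-18934 + I{\left(Z{\left(-12,-6 \right)},G{\left(5,-9 \right)} \right)} = -18934 - \left(10 - \left(-20 + 4 \left(-6\right)\right) \left(-6\right)^{2}\right) = -18934 - \left(10 - \left(-20 - 24\right) 36\right) = -18934 - 1594 = -20528$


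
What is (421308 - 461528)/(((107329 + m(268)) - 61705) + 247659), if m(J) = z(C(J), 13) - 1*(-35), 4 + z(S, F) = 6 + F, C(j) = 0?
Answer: -40220/293333 ≈ -0.13711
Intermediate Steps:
z(S, F) = 2 + F (z(S, F) = -4 + (6 + F) = 2 + F)
m(J) = 50 (m(J) = (2 + 13) - 1*(-35) = 15 + 35 = 50)
(421308 - 461528)/(((107329 + m(268)) - 61705) + 247659) = (421308 - 461528)/(((107329 + 50) - 61705) + 247659) = -40220/((107379 - 61705) + 247659) = -40220/(45674 + 247659) = -40220/293333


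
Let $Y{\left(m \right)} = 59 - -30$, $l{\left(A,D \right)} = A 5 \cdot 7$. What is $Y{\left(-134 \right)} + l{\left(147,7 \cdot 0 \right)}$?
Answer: $5234$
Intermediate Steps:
$l{\left(A,D \right)} = 35 A$ ($l{\left(A,D \right)} = 5 A 7 = 35 A$)
$Y{\left(m \right)} = 89$ ($Y{\left(m \right)} = 59 + 30 = 89$)
$Y{\left(-134 \right)} + l{\left(147,7 \cdot 0 \right)} = 89 + 35 \cdot 147 = 89 + 5145 = 5234$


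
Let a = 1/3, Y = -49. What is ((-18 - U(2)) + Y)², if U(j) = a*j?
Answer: 41209/9 ≈ 4578.8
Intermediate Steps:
a = ⅓ ≈ 0.33333
U(j) = j/3
((-18 - U(2)) + Y)² = ((-18 - 2/3) - 49)² = ((-18 - 1*⅔) - 49)² = ((-18 - ⅔) - 49)² = (-56/3 - 49)² = (-203/3)² = 41209/9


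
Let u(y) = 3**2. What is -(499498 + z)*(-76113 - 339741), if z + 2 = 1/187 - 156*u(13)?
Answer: 2278469080710/11 ≈ 2.0713e+11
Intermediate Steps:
u(y) = 9
z = -262921/187 (z = -2 + (1/187 - 156*9) = -2 + (1/187 - 1404) = -2 - 262547/187 = -262921/187 ≈ -1406.0)
-(499498 + z)*(-76113 - 339741) = -(499498 - 262921/187)*(-76113 - 339741) = -93143205*(-415854)/187 = -1*(-2278469080710/11) = 2278469080710/11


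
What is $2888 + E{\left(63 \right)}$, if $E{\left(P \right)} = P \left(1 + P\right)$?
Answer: $6920$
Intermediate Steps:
$2888 + E{\left(63 \right)} = 2888 + 63 \left(1 + 63\right) = 2888 + 63 \cdot 64 = 2888 + 4032 = 6920$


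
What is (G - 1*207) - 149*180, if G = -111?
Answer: -27138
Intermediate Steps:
(G - 1*207) - 149*180 = (-111 - 1*207) - 149*180 = (-111 - 207) - 26820 = -318 - 26820 = -27138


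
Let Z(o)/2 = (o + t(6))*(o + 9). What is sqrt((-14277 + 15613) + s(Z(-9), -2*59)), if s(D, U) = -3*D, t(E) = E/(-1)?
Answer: 2*sqrt(334) ≈ 36.551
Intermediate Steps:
t(E) = -E (t(E) = E*(-1) = -E)
Z(o) = 2*(-6 + o)*(9 + o) (Z(o) = 2*((o - 1*6)*(o + 9)) = 2*((o - 6)*(9 + o)) = 2*((-6 + o)*(9 + o)) = 2*(-6 + o)*(9 + o))
sqrt((-14277 + 15613) + s(Z(-9), -2*59)) = sqrt((-14277 + 15613) - 3*(-108 + 2*(-9)**2 + 6*(-9))) = sqrt(1336 - 3*(-108 + 2*81 - 54)) = sqrt(1336 - 3*(-108 + 162 - 54)) = sqrt(1336 - 3*0) = sqrt(1336 + 0) = sqrt(1336) = 2*sqrt(334)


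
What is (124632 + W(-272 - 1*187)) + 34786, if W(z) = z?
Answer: 158959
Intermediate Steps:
(124632 + W(-272 - 1*187)) + 34786 = (124632 + (-272 - 1*187)) + 34786 = (124632 + (-272 - 187)) + 34786 = (124632 - 459) + 34786 = 124173 + 34786 = 158959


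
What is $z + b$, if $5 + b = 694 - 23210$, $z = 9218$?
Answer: $-13303$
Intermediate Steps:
$b = -22521$ ($b = -5 + \left(694 - 23210\right) = -5 - 22516 = -22521$)
$z + b = 9218 - 22521 = -13303$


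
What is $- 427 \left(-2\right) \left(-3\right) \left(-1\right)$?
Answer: $2562$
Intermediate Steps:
$- 427 \left(-2\right) \left(-3\right) \left(-1\right) = - 427 \cdot 6 \left(-1\right) = \left(-427\right) \left(-6\right) = 2562$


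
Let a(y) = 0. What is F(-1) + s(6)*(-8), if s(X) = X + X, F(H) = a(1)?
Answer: -96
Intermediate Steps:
F(H) = 0
s(X) = 2*X
F(-1) + s(6)*(-8) = 0 + (2*6)*(-8) = 0 + 12*(-8) = 0 - 96 = -96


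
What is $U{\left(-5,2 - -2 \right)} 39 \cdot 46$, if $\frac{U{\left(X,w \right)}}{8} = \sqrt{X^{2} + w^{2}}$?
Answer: $14352 \sqrt{41} \approx 91898.0$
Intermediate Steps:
$U{\left(X,w \right)} = 8 \sqrt{X^{2} + w^{2}}$
$U{\left(-5,2 - -2 \right)} 39 \cdot 46 = 8 \sqrt{\left(-5\right)^{2} + \left(2 - -2\right)^{2}} \cdot 39 \cdot 46 = 8 \sqrt{25 + \left(2 + 2\right)^{2}} \cdot 39 \cdot 46 = 8 \sqrt{25 + 4^{2}} \cdot 39 \cdot 46 = 8 \sqrt{25 + 16} \cdot 39 \cdot 46 = 8 \sqrt{41} \cdot 39 \cdot 46 = 312 \sqrt{41} \cdot 46 = 14352 \sqrt{41}$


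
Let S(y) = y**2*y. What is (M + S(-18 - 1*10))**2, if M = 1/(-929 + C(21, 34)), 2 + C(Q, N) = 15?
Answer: 404332991129089/839056 ≈ 4.8189e+8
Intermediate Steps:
C(Q, N) = 13 (C(Q, N) = -2 + 15 = 13)
M = -1/916 (M = 1/(-929 + 13) = 1/(-916) = -1/916 ≈ -0.0010917)
S(y) = y**3
(M + S(-18 - 1*10))**2 = (-1/916 + (-18 - 1*10)**3)**2 = (-1/916 + (-18 - 10)**3)**2 = (-1/916 + (-28)**3)**2 = (-1/916 - 21952)**2 = (-20108033/916)**2 = 404332991129089/839056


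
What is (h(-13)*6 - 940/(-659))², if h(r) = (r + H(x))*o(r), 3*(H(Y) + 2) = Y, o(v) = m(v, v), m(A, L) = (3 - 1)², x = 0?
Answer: 55837690000/434281 ≈ 1.2858e+5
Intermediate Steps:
m(A, L) = 4 (m(A, L) = 2² = 4)
o(v) = 4
H(Y) = -2 + Y/3
h(r) = -8 + 4*r (h(r) = (r + (-2 + (⅓)*0))*4 = (r + (-2 + 0))*4 = (r - 2)*4 = (-2 + r)*4 = -8 + 4*r)
(h(-13)*6 - 940/(-659))² = ((-8 + 4*(-13))*6 - 940/(-659))² = ((-8 - 52)*6 - 940*(-1/659))² = (-60*6 + 940/659)² = (-360 + 940/659)² = (-236300/659)² = 55837690000/434281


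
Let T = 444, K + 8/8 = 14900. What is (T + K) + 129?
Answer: 15472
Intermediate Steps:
K = 14899 (K = -1 + 14900 = 14899)
(T + K) + 129 = (444 + 14899) + 129 = 15343 + 129 = 15472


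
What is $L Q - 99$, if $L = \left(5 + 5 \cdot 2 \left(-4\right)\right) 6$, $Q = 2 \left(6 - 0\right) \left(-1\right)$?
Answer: $2421$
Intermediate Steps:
$Q = -12$ ($Q = 2 \left(6 + 0\right) \left(-1\right) = 2 \cdot 6 \left(-1\right) = 12 \left(-1\right) = -12$)
$L = -210$ ($L = \left(5 + 10 \left(-4\right)\right) 6 = \left(5 - 40\right) 6 = \left(-35\right) 6 = -210$)
$L Q - 99 = \left(-210\right) \left(-12\right) - 99 = 2520 - 99 = 2421$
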